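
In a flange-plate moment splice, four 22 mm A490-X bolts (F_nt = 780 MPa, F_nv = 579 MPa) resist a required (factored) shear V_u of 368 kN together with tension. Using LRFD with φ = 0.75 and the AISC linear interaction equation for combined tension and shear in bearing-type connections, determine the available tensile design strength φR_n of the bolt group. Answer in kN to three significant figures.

A_b = π·22²/4 = 380.1 mm²; f_rv = 368 × 1000 / (4 × 380.1) = 242 MPa.
F'_nt = 1.3 F_nt − (F_nt / φF_nv) f_rv = 1.3·780 − (780/(0.75·579))·242 = 579.3 MPa, capped at F_nt → F'_nt = 579.3 MPa.
R_n = F'_nt · A_b · n = 579.3 × 380.1 × 4 / 1000 = 880.8 kN.
Design strength φR_n = 0.75 × 880.8 = 661 kN.

661 kN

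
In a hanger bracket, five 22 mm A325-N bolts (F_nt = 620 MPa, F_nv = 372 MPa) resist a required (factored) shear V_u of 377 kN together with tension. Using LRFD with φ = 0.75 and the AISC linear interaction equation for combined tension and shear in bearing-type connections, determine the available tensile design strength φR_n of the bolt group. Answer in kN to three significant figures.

A_b = π·22²/4 = 380.1 mm²; f_rv = 377 × 1000 / (5 × 380.1) = 198.4 MPa.
F'_nt = 1.3 F_nt − (F_nt / φF_nv) f_rv = 1.3·620 − (620/(0.75·372))·198.4 = 365.2 MPa, capped at F_nt → F'_nt = 365.2 MPa.
R_n = F'_nt · A_b · n = 365.2 × 380.1 × 5 / 1000 = 694.2 kN.
Design strength φR_n = 0.75 × 694.2 = 521 kN.

521 kN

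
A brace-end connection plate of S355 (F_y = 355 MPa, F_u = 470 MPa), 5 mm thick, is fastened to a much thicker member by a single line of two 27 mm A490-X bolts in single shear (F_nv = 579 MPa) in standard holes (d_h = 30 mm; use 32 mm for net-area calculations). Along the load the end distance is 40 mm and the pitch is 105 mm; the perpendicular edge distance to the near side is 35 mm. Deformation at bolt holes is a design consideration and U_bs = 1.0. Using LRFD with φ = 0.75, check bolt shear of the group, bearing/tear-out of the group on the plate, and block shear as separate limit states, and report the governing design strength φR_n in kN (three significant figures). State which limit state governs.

Bolt shear: A_b = π·27²/4 = 572.6 mm²; R_n = 579 × 572.6 × 2 × 1 / 1000 = 663 kN → 0.75 × 663 = 497 kN.
Bearing: edge l_c = 25, r_n = 70.5 kN; interior l_c = 75, r_n = 152.3 kN; R_n = 70.5 + 1·152.3 = 222.8 kN → 167 kN.
Block shear: A_gv = 725, A_nv = 485, A_nt = 95 mm²; R_n = min(0.6F_uA_nv, 0.6F_yA_gv) + U_bs·F_u·A_nt = 181.4 kN → 136 kN.
Block shear governs: 136 kN.

136 kN (block shear governs)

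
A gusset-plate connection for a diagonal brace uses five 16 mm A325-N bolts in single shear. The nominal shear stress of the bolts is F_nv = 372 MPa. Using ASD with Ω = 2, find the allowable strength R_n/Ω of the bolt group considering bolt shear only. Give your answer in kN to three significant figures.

A_b = π × 16² / 4 = 201.1 mm².
R_n = F_nv · A_b · n · n_s = 372 × 201.1 × 5 × 1 / 1000 = 374 kN.
Allowable strength R_n/Ω = 374 / 2 = 187 kN.

187 kN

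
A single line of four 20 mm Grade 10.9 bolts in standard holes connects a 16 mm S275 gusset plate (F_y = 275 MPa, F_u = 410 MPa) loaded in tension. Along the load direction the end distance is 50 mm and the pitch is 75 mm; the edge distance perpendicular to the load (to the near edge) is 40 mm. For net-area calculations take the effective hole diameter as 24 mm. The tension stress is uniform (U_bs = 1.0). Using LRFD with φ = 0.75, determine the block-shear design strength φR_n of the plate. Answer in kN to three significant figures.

Shear plane L_v = 50 + 3·75 = 275 mm; A_gv = 275 × 16 = 4400 mm².
A_nv = (275 − 3.5·24) × 16 = 3056 mm².
A_nt = (40 − 0.5·24) × 16 = 448 mm².
0.6 F_u A_nv = 751.8 kN; 0.6 F_y A_gv = 726 kN → shear yielding governs the shear term.
R_n = 726 + 1.0 × 410 × 448 / 1000 = 909.7 kN.
Design strength φR_n = 0.75 × 909.7 = 682 kN.

682 kN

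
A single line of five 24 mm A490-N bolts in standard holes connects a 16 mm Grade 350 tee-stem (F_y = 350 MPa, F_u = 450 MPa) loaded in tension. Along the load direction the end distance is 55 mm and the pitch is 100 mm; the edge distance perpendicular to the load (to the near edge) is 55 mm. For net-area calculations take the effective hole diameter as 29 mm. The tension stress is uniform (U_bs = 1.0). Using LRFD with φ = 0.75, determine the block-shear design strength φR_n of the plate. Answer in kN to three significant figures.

Shear plane L_v = 55 + 4·100 = 455 mm; A_gv = 455 × 16 = 7280 mm².
A_nv = (455 − 4.5·29) × 16 = 5192 mm².
A_nt = (55 − 0.5·29) × 16 = 648 mm².
0.6 F_u A_nv = 1402 kN; 0.6 F_y A_gv = 1529 kN → shear rupture governs the shear term.
R_n = 1402 + 1.0 × 450 × 648 / 1000 = 1693 kN.
Design strength φR_n = 0.75 × 1693 = 1270 kN.

1270 kN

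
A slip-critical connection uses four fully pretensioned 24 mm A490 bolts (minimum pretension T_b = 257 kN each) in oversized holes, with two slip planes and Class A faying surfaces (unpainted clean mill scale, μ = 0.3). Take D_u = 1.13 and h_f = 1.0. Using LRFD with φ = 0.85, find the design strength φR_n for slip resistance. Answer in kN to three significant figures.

R_n = μ · D_u · h_f · T_b · n_s · n_b = 0.3 × 1.13 × 1.0 × 257 × 2 × 4 = 697 kN.
Design strength φR_n = 0.85 × 697 = 592 kN.

592 kN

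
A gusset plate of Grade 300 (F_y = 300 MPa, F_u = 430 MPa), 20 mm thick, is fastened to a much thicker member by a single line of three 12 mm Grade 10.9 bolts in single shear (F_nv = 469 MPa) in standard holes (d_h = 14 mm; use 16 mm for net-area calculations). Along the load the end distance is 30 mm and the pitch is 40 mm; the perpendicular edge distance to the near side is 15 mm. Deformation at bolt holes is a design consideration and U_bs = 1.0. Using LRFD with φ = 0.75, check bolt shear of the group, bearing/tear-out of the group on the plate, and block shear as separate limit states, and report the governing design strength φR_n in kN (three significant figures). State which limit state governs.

119 kN (bolt shear governs)

Bolt shear: A_b = π·12²/4 = 113.1 mm²; R_n = 469 × 113.1 × 3 × 1 / 1000 = 159.1 kN → 0.75 × 159.1 = 119 kN.
Bearing: edge l_c = 23, r_n = 237.4 kN; interior l_c = 26, r_n = 247.7 kN; R_n = 237.4 + 2·247.7 = 732.7 kN → 550 kN.
Block shear: A_gv = 2200, A_nv = 1400, A_nt = 140 mm²; R_n = min(0.6F_uA_nv, 0.6F_yA_gv) + U_bs·F_u·A_nt = 421.4 kN → 316 kN.
Bolt shear governs: 119 kN.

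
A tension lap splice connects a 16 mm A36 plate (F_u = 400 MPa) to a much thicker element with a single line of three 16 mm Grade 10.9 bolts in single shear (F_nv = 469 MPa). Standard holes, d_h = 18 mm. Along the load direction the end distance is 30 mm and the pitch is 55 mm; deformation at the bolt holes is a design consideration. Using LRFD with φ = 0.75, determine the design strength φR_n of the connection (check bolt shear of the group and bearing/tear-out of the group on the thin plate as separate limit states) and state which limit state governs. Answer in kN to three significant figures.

212 kN (bolt shear governs)

Bolt shear: A_b = π·16²/4 = 201.1 mm²; R_n = 469 × 201.1 × 3 × 1 / 1000 = 282.9 kN → 0.75 × 282.9 = 212 kN.
Bearing (1.2 l_c t F_u ≤ 2.4 d t F_u): upper limit = 2.4·16·16·400 / 1000 = 245.8 kN.
  Edge l_c = 30 − 18/2 = 21 → r_n = 161.3 kN; interior l_c = 55 − 18 = 37 → r_n = 245.8 kN.
  R_n,bearing = 1·161.3 + 2·245.8 = 652.8 kN → 0.75 × 652.8 = 490 kN.
Bolt shear governs: 212 kN.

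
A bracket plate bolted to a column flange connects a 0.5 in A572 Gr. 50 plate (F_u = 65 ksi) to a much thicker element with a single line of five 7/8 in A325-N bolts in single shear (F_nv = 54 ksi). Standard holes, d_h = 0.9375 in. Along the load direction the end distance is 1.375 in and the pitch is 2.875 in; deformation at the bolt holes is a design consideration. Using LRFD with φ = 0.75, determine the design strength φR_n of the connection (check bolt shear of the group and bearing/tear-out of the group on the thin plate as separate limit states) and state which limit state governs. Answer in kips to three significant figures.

Bolt shear: A_b = π·0.875²/4 = 0.6013 in²; R_n = 54 × 0.6013 × 5 × 1 = 162.4 kips → 0.75 × 162.4 = 122 kips.
Bearing (1.2 l_c t F_u ≤ 2.4 d t F_u): upper limit = 2.4·0.875·0.5·65 = 68.25 kips.
  Edge l_c = 1.375 − 0.9375/2 = 0.9062 → r_n = 35.34 kips; interior l_c = 2.875 − 0.9375 = 1.938 → r_n = 68.25 kips.
  R_n,bearing = 1·35.34 + 4·68.25 = 308.3 kips → 0.75 × 308.3 = 231 kips.
Bolt shear governs: 122 kips.

122 kips (bolt shear governs)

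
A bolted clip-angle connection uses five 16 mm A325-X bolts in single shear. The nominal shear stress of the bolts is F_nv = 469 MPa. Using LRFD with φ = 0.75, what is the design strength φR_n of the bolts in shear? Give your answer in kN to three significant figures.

354 kN

A_b = π × 16² / 4 = 201.1 mm².
R_n = F_nv · A_b · n · n_s = 469 × 201.1 × 5 × 1 / 1000 = 471.5 kN.
Design strength φR_n = 0.75 × 471.5 = 354 kN.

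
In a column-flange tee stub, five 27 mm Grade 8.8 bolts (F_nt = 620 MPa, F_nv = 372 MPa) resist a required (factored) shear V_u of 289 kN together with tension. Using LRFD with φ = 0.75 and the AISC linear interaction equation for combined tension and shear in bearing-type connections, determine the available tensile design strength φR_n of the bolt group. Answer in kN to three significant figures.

A_b = π·27²/4 = 572.6 mm²; f_rv = 289 × 1000 / (5 × 572.6) = 101 MPa.
F'_nt = 1.3 F_nt − (F_nt / φF_nv) f_rv = 1.3·620 − (620/(0.75·372))·101 = 581.7 MPa, capped at F_nt → F'_nt = 581.7 MPa.
R_n = F'_nt · A_b · n = 581.7 × 572.6 × 5 / 1000 = 1665 kN.
Design strength φR_n = 0.75 × 1665 = 1250 kN.

1250 kN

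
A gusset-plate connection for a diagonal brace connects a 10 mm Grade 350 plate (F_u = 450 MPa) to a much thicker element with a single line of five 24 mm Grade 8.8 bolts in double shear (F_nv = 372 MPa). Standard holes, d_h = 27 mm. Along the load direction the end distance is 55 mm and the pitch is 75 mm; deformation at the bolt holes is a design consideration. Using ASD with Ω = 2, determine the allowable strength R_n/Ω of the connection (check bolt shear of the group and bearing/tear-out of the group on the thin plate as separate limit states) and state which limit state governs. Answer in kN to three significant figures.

Bolt shear: A_b = π·24²/4 = 452.4 mm²; R_n = 372 × 452.4 × 5 × 2 / 1000 = 1683 kN → 1683 / 2 = 841 kN.
Bearing (1.2 l_c t F_u ≤ 2.4 d t F_u): upper limit = 2.4·24·10·450 / 1000 = 259.2 kN.
  Edge l_c = 55 − 27/2 = 41.5 → r_n = 224.1 kN; interior l_c = 75 − 27 = 48 → r_n = 259.2 kN.
  R_n,bearing = 1·224.1 + 4·259.2 = 1261 kN → 1261 / 2 = 630 kN.
Bearing governs: 630 kN.

630 kN (bearing governs)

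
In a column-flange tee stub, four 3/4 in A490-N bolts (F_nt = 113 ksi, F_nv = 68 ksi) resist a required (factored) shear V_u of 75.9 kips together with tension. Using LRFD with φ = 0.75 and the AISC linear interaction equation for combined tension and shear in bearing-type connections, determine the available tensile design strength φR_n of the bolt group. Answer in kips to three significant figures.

A_b = π·0.75²/4 = 0.4418 in²; f_rv = 75.9 / (4 × 0.4418) = 42.95 ksi.
F'_nt = 1.3 F_nt − (F_nt / φF_nv) f_rv = 1.3·113 − (113/(0.75·68))·42.95 = 51.73 ksi, capped at F_nt → F'_nt = 51.73 ksi.
R_n = F'_nt · A_b · n = 51.73 × 0.4418 × 4 = 91.42 kips.
Design strength φR_n = 0.75 × 91.42 = 68.6 kips.

68.6 kips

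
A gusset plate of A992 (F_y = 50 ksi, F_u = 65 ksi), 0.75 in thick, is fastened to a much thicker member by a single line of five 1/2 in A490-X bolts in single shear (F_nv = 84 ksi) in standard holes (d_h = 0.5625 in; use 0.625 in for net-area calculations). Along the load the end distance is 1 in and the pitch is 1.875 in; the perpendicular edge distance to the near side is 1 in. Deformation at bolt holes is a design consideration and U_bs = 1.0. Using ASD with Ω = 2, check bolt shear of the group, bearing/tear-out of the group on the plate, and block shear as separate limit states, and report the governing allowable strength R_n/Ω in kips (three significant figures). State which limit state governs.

41.2 kips (bolt shear governs)

Bolt shear: A_b = π·0.5²/4 = 0.1963 in²; R_n = 84 × 0.1963 × 5 × 1 = 82.47 kips → 82.47 / 2 = 41.2 kips.
Bearing: edge l_c = 0.7188, r_n = 42.05 kips; interior l_c = 1.312, r_n = 58.5 kips; R_n = 42.05 + 4·58.5 = 276 kips → 138 kips.
Block shear: A_gv = 6.375, A_nv = 4.266, A_nt = 0.5156 in²; R_n = min(0.6F_uA_nv, 0.6F_yA_gv) + U_bs·F_u·A_nt = 199.9 kips → 99.9 kips.
Bolt shear governs: 41.2 kips.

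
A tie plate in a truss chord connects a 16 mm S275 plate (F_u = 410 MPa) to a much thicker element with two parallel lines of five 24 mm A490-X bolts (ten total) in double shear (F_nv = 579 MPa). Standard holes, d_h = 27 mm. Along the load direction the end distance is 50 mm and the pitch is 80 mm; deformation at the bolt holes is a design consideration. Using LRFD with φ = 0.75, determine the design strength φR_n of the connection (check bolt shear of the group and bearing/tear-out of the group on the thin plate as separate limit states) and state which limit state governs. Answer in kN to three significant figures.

Bolt shear: A_b = π·24²/4 = 452.4 mm²; R_n = 579 × 452.4 × 10 × 2 / 1000 = 5239 kN → 0.75 × 5239 = 3930 kN.
Bearing (1.2 l_c t F_u ≤ 2.4 d t F_u): upper limit = 2.4·24·16·410 / 1000 = 377.9 kN.
  Edge l_c = 50 − 27/2 = 36.5 → r_n = 287.3 kN; interior l_c = 80 − 27 = 53 → r_n = 377.9 kN.
  R_n,bearing = 2·287.3 + 8·377.9 = 3598 kN → 0.75 × 3598 = 2700 kN.
Bearing governs: 2700 kN.

2700 kN (bearing governs)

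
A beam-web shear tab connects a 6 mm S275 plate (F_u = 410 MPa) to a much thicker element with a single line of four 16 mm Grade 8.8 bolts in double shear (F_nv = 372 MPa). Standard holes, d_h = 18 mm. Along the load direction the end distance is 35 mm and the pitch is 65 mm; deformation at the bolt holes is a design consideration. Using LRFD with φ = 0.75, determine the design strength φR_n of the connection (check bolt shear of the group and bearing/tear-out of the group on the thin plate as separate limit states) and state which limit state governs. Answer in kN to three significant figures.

Bolt shear: A_b = π·16²/4 = 201.1 mm²; R_n = 372 × 201.1 × 4 × 2 / 1000 = 598.4 kN → 0.75 × 598.4 = 449 kN.
Bearing (1.2 l_c t F_u ≤ 2.4 d t F_u): upper limit = 2.4·16·6·410 / 1000 = 94.46 kN.
  Edge l_c = 35 − 18/2 = 26 → r_n = 76.75 kN; interior l_c = 65 − 18 = 47 → r_n = 94.46 kN.
  R_n,bearing = 1·76.75 + 3·94.46 = 360.1 kN → 0.75 × 360.1 = 270 kN.
Bearing governs: 270 kN.

270 kN (bearing governs)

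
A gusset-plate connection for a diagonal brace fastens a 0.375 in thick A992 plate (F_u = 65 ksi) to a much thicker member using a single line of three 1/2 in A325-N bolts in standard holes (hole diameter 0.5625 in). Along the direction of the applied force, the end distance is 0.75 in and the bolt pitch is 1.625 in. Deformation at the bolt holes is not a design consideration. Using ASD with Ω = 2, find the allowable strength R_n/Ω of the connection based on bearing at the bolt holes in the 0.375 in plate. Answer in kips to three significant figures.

Per bolt r_n = 1.5 l_c t F_u ≤ 3.0 d t F_u; upper limit = 3.0 × 0.5 × 0.375 × 65 = 36.56 kips.
Edge bolt: l_c = 0.75 − 0.5625/2 = 0.4688 in → 1.5 × 0.4688 × 0.375 × 65 = 17.14 → r_n = 17.14 kips.
Interior bolts: l_c = 1.625 − 0.5625 = 1.062 in → 1.5 × 1.062 × 0.375 × 65 = 38.85 → r_n = 36.56 kips.
R_n = 1 × 17.14 + 2 × 36.56 = 90.26 kips.
Allowable strength R_n/Ω = 90.26 / 2 = 45.1 kips.

45.1 kips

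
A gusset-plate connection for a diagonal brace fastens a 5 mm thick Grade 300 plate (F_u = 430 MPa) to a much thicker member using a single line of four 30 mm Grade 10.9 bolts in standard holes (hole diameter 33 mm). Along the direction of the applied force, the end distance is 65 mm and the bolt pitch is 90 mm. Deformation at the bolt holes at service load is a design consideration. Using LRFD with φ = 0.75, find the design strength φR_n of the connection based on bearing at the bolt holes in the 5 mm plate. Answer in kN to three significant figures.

Per bolt r_n = 1.2 l_c t F_u ≤ 2.4 d t F_u; upper limit = 2.4 × 30 × 5 × 430 / 1000 = 154.8 kN.
Edge bolt: l_c = 65 − 33/2 = 48.5 mm → 1.2 × 48.5 × 5 × 430 / 1000 = 125.1 → r_n = 125.1 kN.
Interior bolts: l_c = 90 − 33 = 57 mm → 1.2 × 57 × 5 × 430 / 1000 = 147.1 → r_n = 147.1 kN.
R_n = 1 × 125.1 + 3 × 147.1 = 566.3 kN.
Design strength φR_n = 0.75 × 566.3 = 425 kN.

425 kN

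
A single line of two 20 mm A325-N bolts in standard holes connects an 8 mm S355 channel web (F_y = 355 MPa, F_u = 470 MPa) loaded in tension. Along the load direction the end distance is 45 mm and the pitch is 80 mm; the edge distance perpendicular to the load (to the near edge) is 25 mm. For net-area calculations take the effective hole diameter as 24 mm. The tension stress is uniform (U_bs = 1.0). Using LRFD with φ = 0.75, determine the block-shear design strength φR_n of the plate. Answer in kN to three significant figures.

187 kN

Shear plane L_v = 45 + 1·80 = 125 mm; A_gv = 125 × 8 = 1000 mm².
A_nv = (125 − 1.5·24) × 8 = 712 mm².
A_nt = (25 − 0.5·24) × 8 = 104 mm².
0.6 F_u A_nv = 200.8 kN; 0.6 F_y A_gv = 213 kN → shear rupture governs the shear term.
R_n = 200.8 + 1.0 × 470 × 104 / 1000 = 249.7 kN.
Design strength φR_n = 0.75 × 249.7 = 187 kN.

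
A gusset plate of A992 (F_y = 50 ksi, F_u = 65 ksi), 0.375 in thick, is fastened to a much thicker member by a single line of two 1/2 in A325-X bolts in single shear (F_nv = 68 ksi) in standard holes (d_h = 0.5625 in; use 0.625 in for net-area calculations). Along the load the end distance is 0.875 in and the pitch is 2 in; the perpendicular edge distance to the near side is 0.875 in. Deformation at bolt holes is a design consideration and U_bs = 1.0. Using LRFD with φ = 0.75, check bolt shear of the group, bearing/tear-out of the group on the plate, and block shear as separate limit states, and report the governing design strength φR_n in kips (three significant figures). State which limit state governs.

20 kips (bolt shear governs)

Bolt shear: A_b = π·0.5²/4 = 0.1963 in²; R_n = 68 × 0.1963 × 2 × 1 = 26.7 kips → 0.75 × 26.7 = 20 kips.
Bearing: edge l_c = 0.5938, r_n = 17.37 kips; interior l_c = 1.438, r_n = 29.25 kips; R_n = 17.37 + 1·29.25 = 46.62 kips → 35 kips.
Block shear: A_gv = 1.078, A_nv = 0.7266, A_nt = 0.2109 in²; R_n = min(0.6F_uA_nv, 0.6F_yA_gv) + U_bs·F_u·A_nt = 42.05 kips → 31.5 kips.
Bolt shear governs: 20 kips.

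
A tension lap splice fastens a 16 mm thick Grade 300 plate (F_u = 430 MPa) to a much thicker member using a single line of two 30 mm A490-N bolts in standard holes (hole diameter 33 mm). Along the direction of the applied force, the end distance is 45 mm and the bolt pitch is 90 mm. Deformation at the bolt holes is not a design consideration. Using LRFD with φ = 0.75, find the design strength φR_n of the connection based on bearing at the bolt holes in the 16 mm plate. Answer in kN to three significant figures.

Per bolt r_n = 1.5 l_c t F_u ≤ 3.0 d t F_u; upper limit = 3.0 × 30 × 16 × 430 / 1000 = 619.2 kN.
Edge bolt: l_c = 45 − 33/2 = 28.5 mm → 1.5 × 28.5 × 16 × 430 / 1000 = 294.1 → r_n = 294.1 kN.
Interior bolts: l_c = 90 − 33 = 57 mm → 1.5 × 57 × 16 × 430 / 1000 = 588.2 → r_n = 588.2 kN.
R_n = 1 × 294.1 + 1 × 588.2 = 882.4 kN.
Design strength φR_n = 0.75 × 882.4 = 662 kN.

662 kN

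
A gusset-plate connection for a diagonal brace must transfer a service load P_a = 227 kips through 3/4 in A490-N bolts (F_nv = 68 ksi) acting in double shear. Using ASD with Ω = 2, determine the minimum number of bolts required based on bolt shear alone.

A_b = π·0.75²/4 = 0.4418 in².
Per-bolt allowable strength R_n/Ω = 68 × 0.4418 × 2 / 2 = 30.04 kips.
n ≥ 227 / 30.04 = 7.556 → use 8 bolts.

8 bolts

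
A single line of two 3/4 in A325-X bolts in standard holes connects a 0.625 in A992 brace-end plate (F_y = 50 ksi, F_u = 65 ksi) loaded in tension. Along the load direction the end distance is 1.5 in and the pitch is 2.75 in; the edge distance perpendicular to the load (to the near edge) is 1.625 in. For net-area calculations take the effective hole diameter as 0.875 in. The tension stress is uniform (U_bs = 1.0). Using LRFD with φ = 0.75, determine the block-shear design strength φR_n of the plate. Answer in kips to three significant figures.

Shear plane L_v = 1.5 + 1·2.75 = 4.25 in; A_gv = 4.25 × 0.625 = 2.656 in².
A_nv = (4.25 − 1.5·0.875) × 0.625 = 1.836 in².
A_nt = (1.625 − 0.5·0.875) × 0.625 = 0.7422 in².
0.6 F_u A_nv = 71.6 kips; 0.6 F_y A_gv = 79.69 kips → shear rupture governs the shear term.
R_n = 71.6 + 1.0 × 65 × 0.7422 = 119.8 kips.
Design strength φR_n = 0.75 × 119.8 = 89.9 kips.

89.9 kips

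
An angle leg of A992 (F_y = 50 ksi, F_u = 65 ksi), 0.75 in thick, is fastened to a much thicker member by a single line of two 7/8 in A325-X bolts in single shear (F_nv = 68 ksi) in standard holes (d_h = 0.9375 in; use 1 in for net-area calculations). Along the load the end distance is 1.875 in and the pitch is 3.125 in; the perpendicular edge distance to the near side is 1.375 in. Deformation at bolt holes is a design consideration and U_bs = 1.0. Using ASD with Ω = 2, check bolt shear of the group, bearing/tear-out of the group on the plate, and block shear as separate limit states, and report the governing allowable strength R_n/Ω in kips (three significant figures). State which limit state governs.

Bolt shear: A_b = π·0.875²/4 = 0.6013 in²; R_n = 68 × 0.6013 × 2 × 1 = 81.78 kips → 81.78 / 2 = 40.9 kips.
Bearing: edge l_c = 1.406, r_n = 82.27 kips; interior l_c = 2.188, r_n = 102.4 kips; R_n = 82.27 + 1·102.4 = 184.6 kips → 92.3 kips.
Block shear: A_gv = 3.75, A_nv = 2.625, A_nt = 0.6562 in²; R_n = min(0.6F_uA_nv, 0.6F_yA_gv) + U_bs·F_u·A_nt = 145 kips → 72.5 kips.
Bolt shear governs: 40.9 kips.

40.9 kips (bolt shear governs)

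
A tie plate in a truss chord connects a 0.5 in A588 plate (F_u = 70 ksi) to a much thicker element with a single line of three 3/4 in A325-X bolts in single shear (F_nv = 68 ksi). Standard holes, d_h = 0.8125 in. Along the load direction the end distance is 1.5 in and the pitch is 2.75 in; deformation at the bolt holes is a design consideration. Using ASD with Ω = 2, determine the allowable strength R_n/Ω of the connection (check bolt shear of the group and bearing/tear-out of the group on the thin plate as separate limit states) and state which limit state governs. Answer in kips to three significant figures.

45.1 kips (bolt shear governs)

Bolt shear: A_b = π·0.75²/4 = 0.4418 in²; R_n = 68 × 0.4418 × 3 × 1 = 90.12 kips → 90.12 / 2 = 45.1 kips.
Bearing (1.2 l_c t F_u ≤ 2.4 d t F_u): upper limit = 2.4·0.75·0.5·70 = 63 kips.
  Edge l_c = 1.5 − 0.8125/2 = 1.094 → r_n = 45.94 kips; interior l_c = 2.75 − 0.8125 = 1.938 → r_n = 63 kips.
  R_n,bearing = 1·45.94 + 2·63 = 171.9 kips → 171.9 / 2 = 86 kips.
Bolt shear governs: 45.1 kips.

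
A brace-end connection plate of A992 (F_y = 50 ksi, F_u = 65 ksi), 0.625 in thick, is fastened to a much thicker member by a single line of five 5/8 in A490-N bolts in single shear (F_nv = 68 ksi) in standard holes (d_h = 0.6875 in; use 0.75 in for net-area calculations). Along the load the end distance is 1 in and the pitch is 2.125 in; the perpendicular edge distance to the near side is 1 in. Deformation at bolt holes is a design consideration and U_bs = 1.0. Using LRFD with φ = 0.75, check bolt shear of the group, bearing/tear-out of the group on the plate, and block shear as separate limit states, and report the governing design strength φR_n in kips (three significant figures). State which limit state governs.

Bolt shear: A_b = π·0.625²/4 = 0.3068 in²; R_n = 68 × 0.3068 × 5 × 1 = 104.3 kips → 0.75 × 104.3 = 78.2 kips.
Bearing: edge l_c = 0.6562, r_n = 31.99 kips; interior l_c = 1.438, r_n = 60.94 kips; R_n = 31.99 + 4·60.94 = 275.7 kips → 207 kips.
Block shear: A_gv = 5.938, A_nv = 3.828, A_nt = 0.3906 in²; R_n = min(0.6F_uA_nv, 0.6F_yA_gv) + U_bs·F_u·A_nt = 174.7 kips → 131 kips.
Bolt shear governs: 78.2 kips.

78.2 kips (bolt shear governs)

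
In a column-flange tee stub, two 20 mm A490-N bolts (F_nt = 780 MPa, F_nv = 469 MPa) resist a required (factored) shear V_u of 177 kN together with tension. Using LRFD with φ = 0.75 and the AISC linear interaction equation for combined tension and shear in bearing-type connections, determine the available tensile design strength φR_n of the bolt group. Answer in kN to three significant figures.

A_b = π·20²/4 = 314.2 mm²; f_rv = 177 × 1000 / (2 × 314.2) = 281.7 MPa.
F'_nt = 1.3 F_nt − (F_nt / φF_nv) f_rv = 1.3·780 − (780/(0.75·469))·281.7 = 389.3 MPa, capped at F_nt → F'_nt = 389.3 MPa.
R_n = F'_nt · A_b · n = 389.3 × 314.2 × 2 / 1000 = 244.6 kN.
Design strength φR_n = 0.75 × 244.6 = 183 kN.

183 kN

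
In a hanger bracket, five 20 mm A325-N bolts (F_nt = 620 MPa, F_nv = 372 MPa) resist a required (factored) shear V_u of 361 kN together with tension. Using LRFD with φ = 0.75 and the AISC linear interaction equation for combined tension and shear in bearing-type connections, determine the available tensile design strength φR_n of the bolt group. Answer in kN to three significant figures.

A_b = π·20²/4 = 314.2 mm²; f_rv = 361 × 1000 / (5 × 314.2) = 229.8 MPa.
F'_nt = 1.3 F_nt − (F_nt / φF_nv) f_rv = 1.3·620 − (620/(0.75·372))·229.8 = 295.3 MPa, capped at F_nt → F'_nt = 295.3 MPa.
R_n = F'_nt · A_b · n = 295.3 × 314.2 × 5 / 1000 = 463.8 kN.
Design strength φR_n = 0.75 × 463.8 = 348 kN.

348 kN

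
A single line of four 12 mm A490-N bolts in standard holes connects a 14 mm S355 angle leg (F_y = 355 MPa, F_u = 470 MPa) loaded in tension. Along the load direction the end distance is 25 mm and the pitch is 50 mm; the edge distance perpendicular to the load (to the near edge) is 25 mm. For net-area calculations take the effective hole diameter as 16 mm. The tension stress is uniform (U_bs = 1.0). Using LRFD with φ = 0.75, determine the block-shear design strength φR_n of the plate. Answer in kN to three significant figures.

Shear plane L_v = 25 + 3·50 = 175 mm; A_gv = 175 × 14 = 2450 mm².
A_nv = (175 − 3.5·16) × 14 = 1666 mm².
A_nt = (25 − 0.5·16) × 14 = 238 mm².
0.6 F_u A_nv = 469.8 kN; 0.6 F_y A_gv = 521.9 kN → shear rupture governs the shear term.
R_n = 469.8 + 1.0 × 470 × 238 / 1000 = 581.7 kN.
Design strength φR_n = 0.75 × 581.7 = 436 kN.

436 kN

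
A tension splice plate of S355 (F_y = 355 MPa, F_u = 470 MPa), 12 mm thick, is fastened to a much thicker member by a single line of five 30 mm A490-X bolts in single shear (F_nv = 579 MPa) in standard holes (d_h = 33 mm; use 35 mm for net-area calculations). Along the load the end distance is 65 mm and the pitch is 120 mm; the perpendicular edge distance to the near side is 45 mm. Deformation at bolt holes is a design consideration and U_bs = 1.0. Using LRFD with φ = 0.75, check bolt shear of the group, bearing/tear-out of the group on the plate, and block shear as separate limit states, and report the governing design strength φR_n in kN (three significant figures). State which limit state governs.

1100 kN (block shear governs)

Bolt shear: A_b = π·30²/4 = 706.9 mm²; R_n = 579 × 706.9 × 5 × 1 / 1000 = 2046 kN → 0.75 × 2046 = 1530 kN.
Bearing: edge l_c = 48.5, r_n = 328.2 kN; interior l_c = 87, r_n = 406.1 kN; R_n = 328.2 + 4·406.1 = 1953 kN → 1460 kN.
Block shear: A_gv = 6540, A_nv = 4650, A_nt = 330 mm²; R_n = min(0.6F_uA_nv, 0.6F_yA_gv) + U_bs·F_u·A_nt = 1466 kN → 1100 kN.
Block shear governs: 1100 kN.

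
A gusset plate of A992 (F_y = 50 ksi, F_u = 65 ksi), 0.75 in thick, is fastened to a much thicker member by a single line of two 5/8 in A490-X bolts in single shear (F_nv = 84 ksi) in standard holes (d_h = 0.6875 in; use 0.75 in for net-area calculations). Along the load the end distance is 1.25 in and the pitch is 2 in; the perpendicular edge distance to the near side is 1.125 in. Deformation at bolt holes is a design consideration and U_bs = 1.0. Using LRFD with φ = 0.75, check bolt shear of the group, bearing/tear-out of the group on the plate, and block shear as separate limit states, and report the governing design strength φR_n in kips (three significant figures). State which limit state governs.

38.7 kips (bolt shear governs)

Bolt shear: A_b = π·0.625²/4 = 0.3068 in²; R_n = 84 × 0.3068 × 2 × 1 = 51.54 kips → 0.75 × 51.54 = 38.7 kips.
Bearing: edge l_c = 0.9062, r_n = 53.02 kips; interior l_c = 1.312, r_n = 73.12 kips; R_n = 53.02 + 1·73.12 = 126.1 kips → 94.6 kips.
Block shear: A_gv = 2.438, A_nv = 1.594, A_nt = 0.5625 in²; R_n = min(0.6F_uA_nv, 0.6F_yA_gv) + U_bs·F_u·A_nt = 98.72 kips → 74 kips.
Bolt shear governs: 38.7 kips.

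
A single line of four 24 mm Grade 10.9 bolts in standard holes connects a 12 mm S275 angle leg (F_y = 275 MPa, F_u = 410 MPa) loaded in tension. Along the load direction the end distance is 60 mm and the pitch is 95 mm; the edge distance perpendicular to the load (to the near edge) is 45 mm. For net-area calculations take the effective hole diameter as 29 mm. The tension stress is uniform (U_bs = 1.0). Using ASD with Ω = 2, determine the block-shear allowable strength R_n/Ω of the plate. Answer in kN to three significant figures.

Shear plane L_v = 60 + 3·95 = 345 mm; A_gv = 345 × 12 = 4140 mm².
A_nv = (345 − 3.5·29) × 12 = 2922 mm².
A_nt = (45 − 0.5·29) × 12 = 366 mm².
0.6 F_u A_nv = 718.8 kN; 0.6 F_y A_gv = 683.1 kN → shear yielding governs the shear term.
R_n = 683.1 + 1.0 × 410 × 366 / 1000 = 833.2 kN.
Allowable strength R_n/Ω = 833.2 / 2 = 417 kN.

417 kN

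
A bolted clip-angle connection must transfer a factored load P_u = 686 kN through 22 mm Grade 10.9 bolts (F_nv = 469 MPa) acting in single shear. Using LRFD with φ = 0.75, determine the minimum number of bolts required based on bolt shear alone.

A_b = π·22²/4 = 380.1 mm².
Per-bolt design strength φR_n = 0.75 × 469 × 380.1 × 1 / 1000 = 133.7 kN.
n ≥ 686 / 133.7 = 5.13 → use 6 bolts.

6 bolts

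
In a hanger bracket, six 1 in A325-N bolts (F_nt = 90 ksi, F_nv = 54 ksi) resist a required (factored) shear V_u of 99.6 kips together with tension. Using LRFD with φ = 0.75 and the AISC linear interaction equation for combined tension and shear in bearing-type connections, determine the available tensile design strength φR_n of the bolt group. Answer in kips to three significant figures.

248 kips

A_b = π·1²/4 = 0.7854 in²; f_rv = 99.6 / (6 × 0.7854) = 21.14 ksi.
F'_nt = 1.3 F_nt − (F_nt / φF_nv) f_rv = 1.3·90 − (90/(0.75·54))·21.14 = 70.03 ksi, capped at F_nt → F'_nt = 70.03 ksi.
R_n = F'_nt · A_b · n = 70.03 × 0.7854 × 6 = 330 kips.
Design strength φR_n = 0.75 × 330 = 248 kips.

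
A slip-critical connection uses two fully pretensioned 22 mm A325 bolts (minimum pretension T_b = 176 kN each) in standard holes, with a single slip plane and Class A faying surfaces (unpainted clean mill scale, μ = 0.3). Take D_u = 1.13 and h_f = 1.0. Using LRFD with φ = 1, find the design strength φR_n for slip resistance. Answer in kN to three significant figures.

119 kN

R_n = μ · D_u · h_f · T_b · n_s · n_b = 0.3 × 1.13 × 1.0 × 176 × 1 × 2 = 119.3 kN.
Design strength φR_n = 1 × 119.3 = 119 kN.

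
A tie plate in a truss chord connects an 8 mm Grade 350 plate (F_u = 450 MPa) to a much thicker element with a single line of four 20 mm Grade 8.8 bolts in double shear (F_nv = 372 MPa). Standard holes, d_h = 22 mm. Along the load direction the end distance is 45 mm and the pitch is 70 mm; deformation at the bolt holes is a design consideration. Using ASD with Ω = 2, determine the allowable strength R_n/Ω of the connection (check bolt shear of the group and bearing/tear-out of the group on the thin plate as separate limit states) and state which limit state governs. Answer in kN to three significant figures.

333 kN (bearing governs)

Bolt shear: A_b = π·20²/4 = 314.2 mm²; R_n = 372 × 314.2 × 4 × 2 / 1000 = 934.9 kN → 934.9 / 2 = 467 kN.
Bearing (1.2 l_c t F_u ≤ 2.4 d t F_u): upper limit = 2.4·20·8·450 / 1000 = 172.8 kN.
  Edge l_c = 45 − 22/2 = 34 → r_n = 146.9 kN; interior l_c = 70 − 22 = 48 → r_n = 172.8 kN.
  R_n,bearing = 1·146.9 + 3·172.8 = 665.3 kN → 665.3 / 2 = 333 kN.
Bearing governs: 333 kN.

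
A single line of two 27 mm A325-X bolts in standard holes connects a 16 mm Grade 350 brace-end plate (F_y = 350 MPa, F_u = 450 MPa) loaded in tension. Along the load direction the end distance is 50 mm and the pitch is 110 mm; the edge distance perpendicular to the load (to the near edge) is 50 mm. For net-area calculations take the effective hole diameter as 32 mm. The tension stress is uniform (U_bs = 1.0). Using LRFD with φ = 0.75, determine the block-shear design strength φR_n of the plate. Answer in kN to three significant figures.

546 kN

Shear plane L_v = 50 + 1·110 = 160 mm; A_gv = 160 × 16 = 2560 mm².
A_nv = (160 − 1.5·32) × 16 = 1792 mm².
A_nt = (50 − 0.5·32) × 16 = 544 mm².
0.6 F_u A_nv = 483.8 kN; 0.6 F_y A_gv = 537.6 kN → shear rupture governs the shear term.
R_n = 483.8 + 1.0 × 450 × 544 / 1000 = 728.6 kN.
Design strength φR_n = 0.75 × 728.6 = 546 kN.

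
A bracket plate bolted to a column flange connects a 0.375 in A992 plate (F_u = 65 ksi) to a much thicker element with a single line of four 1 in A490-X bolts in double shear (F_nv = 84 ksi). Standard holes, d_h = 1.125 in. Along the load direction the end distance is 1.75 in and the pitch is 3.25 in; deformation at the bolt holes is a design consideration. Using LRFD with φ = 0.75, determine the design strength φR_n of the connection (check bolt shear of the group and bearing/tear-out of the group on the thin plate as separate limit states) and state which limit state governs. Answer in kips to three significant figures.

Bolt shear: A_b = π·1²/4 = 0.7854 in²; R_n = 84 × 0.7854 × 4 × 2 = 527.8 kips → 0.75 × 527.8 = 396 kips.
Bearing (1.2 l_c t F_u ≤ 2.4 d t F_u): upper limit = 2.4·1·0.375·65 = 58.5 kips.
  Edge l_c = 1.75 − 1.125/2 = 1.188 → r_n = 34.73 kips; interior l_c = 3.25 − 1.125 = 2.125 → r_n = 58.5 kips.
  R_n,bearing = 1·34.73 + 3·58.5 = 210.2 kips → 0.75 × 210.2 = 158 kips.
Bearing governs: 158 kips.

158 kips (bearing governs)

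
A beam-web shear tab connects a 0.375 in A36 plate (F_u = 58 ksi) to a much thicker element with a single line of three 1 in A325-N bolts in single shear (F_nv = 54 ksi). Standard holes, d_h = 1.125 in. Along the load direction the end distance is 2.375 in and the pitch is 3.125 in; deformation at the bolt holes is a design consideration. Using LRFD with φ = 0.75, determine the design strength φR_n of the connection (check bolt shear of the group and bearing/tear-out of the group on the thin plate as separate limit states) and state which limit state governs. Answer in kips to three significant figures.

95.4 kips (bolt shear governs)

Bolt shear: A_b = π·1²/4 = 0.7854 in²; R_n = 54 × 0.7854 × 3 × 1 = 127.2 kips → 0.75 × 127.2 = 95.4 kips.
Bearing (1.2 l_c t F_u ≤ 2.4 d t F_u): upper limit = 2.4·1·0.375·58 = 52.2 kips.
  Edge l_c = 2.375 − 1.125/2 = 1.812 → r_n = 47.31 kips; interior l_c = 3.125 − 1.125 = 2 → r_n = 52.2 kips.
  R_n,bearing = 1·47.31 + 2·52.2 = 151.7 kips → 0.75 × 151.7 = 114 kips.
Bolt shear governs: 95.4 kips.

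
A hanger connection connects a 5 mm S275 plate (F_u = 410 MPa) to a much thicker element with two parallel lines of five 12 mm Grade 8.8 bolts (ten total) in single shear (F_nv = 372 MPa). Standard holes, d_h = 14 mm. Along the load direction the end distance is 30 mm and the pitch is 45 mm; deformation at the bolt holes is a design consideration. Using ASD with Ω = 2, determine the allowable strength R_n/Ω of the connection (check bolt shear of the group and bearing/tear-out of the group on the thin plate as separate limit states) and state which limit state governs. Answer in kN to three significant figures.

Bolt shear: A_b = π·12²/4 = 113.1 mm²; R_n = 372 × 113.1 × 10 × 1 / 1000 = 420.7 kN → 420.7 / 2 = 210 kN.
Bearing (1.2 l_c t F_u ≤ 2.4 d t F_u): upper limit = 2.4·12·5·410 / 1000 = 59.04 kN.
  Edge l_c = 30 − 14/2 = 23 → r_n = 56.58 kN; interior l_c = 45 − 14 = 31 → r_n = 59.04 kN.
  R_n,bearing = 2·56.58 + 8·59.04 = 585.5 kN → 585.5 / 2 = 293 kN.
Bolt shear governs: 210 kN.

210 kN (bolt shear governs)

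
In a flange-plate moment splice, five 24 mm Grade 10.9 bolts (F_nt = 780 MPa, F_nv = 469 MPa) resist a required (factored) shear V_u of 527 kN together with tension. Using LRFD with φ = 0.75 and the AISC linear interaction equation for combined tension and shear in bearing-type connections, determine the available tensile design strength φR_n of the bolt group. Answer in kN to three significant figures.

A_b = π·24²/4 = 452.4 mm²; f_rv = 527 × 1000 / (5 × 452.4) = 233 MPa.
F'_nt = 1.3 F_nt − (F_nt / φF_nv) f_rv = 1.3·780 − (780/(0.75·469))·233 = 497.4 MPa, capped at F_nt → F'_nt = 497.4 MPa.
R_n = F'_nt · A_b · n = 497.4 × 452.4 × 5 / 1000 = 1125 kN.
Design strength φR_n = 0.75 × 1125 = 844 kN.

844 kN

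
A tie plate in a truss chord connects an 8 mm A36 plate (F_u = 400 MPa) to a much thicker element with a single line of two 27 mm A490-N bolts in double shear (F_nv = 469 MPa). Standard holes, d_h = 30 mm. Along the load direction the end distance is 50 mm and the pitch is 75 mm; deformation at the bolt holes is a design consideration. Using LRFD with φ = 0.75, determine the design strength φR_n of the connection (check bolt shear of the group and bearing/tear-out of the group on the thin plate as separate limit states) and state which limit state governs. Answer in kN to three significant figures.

230 kN (bearing governs)

Bolt shear: A_b = π·27²/4 = 572.6 mm²; R_n = 469 × 572.6 × 2 × 2 / 1000 = 1074 kN → 0.75 × 1074 = 806 kN.
Bearing (1.2 l_c t F_u ≤ 2.4 d t F_u): upper limit = 2.4·27·8·400 / 1000 = 207.4 kN.
  Edge l_c = 50 − 30/2 = 35 → r_n = 134.4 kN; interior l_c = 75 − 30 = 45 → r_n = 172.8 kN.
  R_n,bearing = 1·134.4 + 1·172.8 = 307.2 kN → 0.75 × 307.2 = 230 kN.
Bearing governs: 230 kN.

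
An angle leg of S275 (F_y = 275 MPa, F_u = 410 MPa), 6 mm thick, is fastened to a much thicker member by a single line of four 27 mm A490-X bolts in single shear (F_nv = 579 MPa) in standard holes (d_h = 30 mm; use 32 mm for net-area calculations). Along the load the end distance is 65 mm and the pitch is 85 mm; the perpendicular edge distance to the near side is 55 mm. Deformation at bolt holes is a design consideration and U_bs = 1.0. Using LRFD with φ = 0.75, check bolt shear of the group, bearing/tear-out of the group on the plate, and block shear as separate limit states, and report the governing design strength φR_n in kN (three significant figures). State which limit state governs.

302 kN (block shear governs)

Bolt shear: A_b = π·27²/4 = 572.6 mm²; R_n = 579 × 572.6 × 4 × 1 / 1000 = 1326 kN → 0.75 × 1326 = 995 kN.
Bearing: edge l_c = 50, r_n = 147.6 kN; interior l_c = 55, r_n = 159.4 kN; R_n = 147.6 + 3·159.4 = 625.8 kN → 469 kN.
Block shear: A_gv = 1920, A_nv = 1248, A_nt = 234 mm²; R_n = min(0.6F_uA_nv, 0.6F_yA_gv) + U_bs·F_u·A_nt = 402.9 kN → 302 kN.
Block shear governs: 302 kN.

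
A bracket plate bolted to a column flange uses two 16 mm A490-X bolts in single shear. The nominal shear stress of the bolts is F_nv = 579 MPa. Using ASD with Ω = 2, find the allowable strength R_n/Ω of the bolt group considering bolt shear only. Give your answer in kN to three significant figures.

A_b = π × 16² / 4 = 201.1 mm².
R_n = F_nv · A_b · n · n_s = 579 × 201.1 × 2 × 1 / 1000 = 232.8 kN.
Allowable strength R_n/Ω = 232.8 / 2 = 116 kN.

116 kN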